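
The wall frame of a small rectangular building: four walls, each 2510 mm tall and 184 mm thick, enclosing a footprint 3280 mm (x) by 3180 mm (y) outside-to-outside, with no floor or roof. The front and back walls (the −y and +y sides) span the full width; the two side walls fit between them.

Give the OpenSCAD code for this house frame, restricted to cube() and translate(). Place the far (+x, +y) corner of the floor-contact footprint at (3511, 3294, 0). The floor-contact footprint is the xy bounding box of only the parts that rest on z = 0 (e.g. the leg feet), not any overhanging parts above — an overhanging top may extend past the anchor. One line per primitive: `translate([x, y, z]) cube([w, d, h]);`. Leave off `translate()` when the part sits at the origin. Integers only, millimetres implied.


translate([231, 114, 0]) cube([3280, 184, 2510]);
translate([231, 3110, 0]) cube([3280, 184, 2510]);
translate([231, 298, 0]) cube([184, 2812, 2510]);
translate([3327, 298, 0]) cube([184, 2812, 2510]);


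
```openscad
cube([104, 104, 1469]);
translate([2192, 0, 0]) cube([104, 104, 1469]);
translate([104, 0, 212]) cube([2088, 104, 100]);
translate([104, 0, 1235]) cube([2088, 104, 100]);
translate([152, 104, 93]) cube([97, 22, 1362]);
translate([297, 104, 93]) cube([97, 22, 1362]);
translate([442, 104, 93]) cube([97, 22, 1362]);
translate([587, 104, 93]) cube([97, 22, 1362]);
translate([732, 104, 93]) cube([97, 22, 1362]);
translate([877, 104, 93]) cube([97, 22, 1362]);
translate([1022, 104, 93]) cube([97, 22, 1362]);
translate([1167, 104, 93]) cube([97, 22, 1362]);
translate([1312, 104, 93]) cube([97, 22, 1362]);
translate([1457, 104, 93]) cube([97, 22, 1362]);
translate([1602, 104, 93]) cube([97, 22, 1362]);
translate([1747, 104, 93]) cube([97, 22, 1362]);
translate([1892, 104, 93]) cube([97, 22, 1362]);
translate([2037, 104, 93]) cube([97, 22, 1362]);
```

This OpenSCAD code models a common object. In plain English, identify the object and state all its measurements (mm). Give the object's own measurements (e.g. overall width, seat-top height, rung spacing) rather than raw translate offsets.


A fence section. Two 104×104 mm posts, 1469 mm tall, stand on the floor with a clear span of 2088 mm between their inner faces. Two horizontal rails of 104×100 mm section span the gap between the posts with their undersides at z = 212 mm and z = 1235 mm, flush with the posts' −y face. 14 pickets, each 97 mm wide, 22 mm thick and 1362 mm tall, are fixed to the +y face of the rails with their bottoms at z = 93 mm, spaced across the span with a 48 mm gap after the −x post and between neighbouring pickets, with 58 mm left before the +x post.


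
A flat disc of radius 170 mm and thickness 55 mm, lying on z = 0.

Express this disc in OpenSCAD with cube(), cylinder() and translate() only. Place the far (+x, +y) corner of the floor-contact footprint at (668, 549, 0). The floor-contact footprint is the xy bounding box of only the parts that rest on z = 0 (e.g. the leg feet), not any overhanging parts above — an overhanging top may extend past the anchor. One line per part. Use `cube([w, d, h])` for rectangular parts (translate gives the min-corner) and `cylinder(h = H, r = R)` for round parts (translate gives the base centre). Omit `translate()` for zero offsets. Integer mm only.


translate([498, 379, 0]) cylinder(h = 55, r = 170);


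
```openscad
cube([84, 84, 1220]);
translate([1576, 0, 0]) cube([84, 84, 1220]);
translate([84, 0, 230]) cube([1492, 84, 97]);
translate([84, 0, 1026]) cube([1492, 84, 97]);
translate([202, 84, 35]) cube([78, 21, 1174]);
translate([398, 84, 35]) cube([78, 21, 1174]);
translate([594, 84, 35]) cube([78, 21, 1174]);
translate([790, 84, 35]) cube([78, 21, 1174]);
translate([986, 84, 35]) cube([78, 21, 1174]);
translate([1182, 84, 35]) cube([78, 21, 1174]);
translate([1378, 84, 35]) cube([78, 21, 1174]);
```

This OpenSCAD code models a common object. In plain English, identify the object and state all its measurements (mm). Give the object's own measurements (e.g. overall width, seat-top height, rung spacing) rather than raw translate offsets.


A fence section. Two 84×84 mm posts, 1220 mm tall, stand on the floor with a clear span of 1492 mm between their inner faces. Two horizontal rails of 84×97 mm section span the gap between the posts with their undersides at z = 230 mm and z = 1026 mm, flush with the posts' −y face. 7 pickets, each 78 mm wide, 21 mm thick and 1174 mm tall, are fixed to the +y face of the rails with their bottoms at z = 35 mm, spaced across the span with a 118 mm gap after the −x post and between neighbouring pickets, with 120 mm left before the +x post.


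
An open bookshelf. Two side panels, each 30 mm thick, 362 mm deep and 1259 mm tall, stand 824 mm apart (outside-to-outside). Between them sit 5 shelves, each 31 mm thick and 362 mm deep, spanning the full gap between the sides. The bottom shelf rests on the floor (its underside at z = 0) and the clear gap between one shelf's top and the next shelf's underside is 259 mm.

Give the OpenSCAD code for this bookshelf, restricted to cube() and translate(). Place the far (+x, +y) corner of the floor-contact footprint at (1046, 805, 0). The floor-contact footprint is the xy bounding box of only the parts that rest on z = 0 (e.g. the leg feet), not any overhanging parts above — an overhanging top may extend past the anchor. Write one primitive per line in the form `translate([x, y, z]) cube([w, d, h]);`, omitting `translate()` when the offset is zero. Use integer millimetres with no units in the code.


translate([222, 443, 0]) cube([30, 362, 1259]);
translate([1016, 443, 0]) cube([30, 362, 1259]);
translate([252, 443, 0]) cube([764, 362, 31]);
translate([252, 443, 290]) cube([764, 362, 31]);
translate([252, 443, 580]) cube([764, 362, 31]);
translate([252, 443, 870]) cube([764, 362, 31]);
translate([252, 443, 1160]) cube([764, 362, 31]);


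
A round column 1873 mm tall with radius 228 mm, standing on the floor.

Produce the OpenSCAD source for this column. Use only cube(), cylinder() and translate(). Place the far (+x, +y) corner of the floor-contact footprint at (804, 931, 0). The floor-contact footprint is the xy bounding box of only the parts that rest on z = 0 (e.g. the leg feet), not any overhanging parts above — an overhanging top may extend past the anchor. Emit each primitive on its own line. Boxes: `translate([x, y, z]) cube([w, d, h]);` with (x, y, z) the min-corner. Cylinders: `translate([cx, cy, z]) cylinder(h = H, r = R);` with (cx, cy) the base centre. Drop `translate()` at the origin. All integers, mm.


translate([576, 703, 0]) cylinder(h = 1873, r = 228);


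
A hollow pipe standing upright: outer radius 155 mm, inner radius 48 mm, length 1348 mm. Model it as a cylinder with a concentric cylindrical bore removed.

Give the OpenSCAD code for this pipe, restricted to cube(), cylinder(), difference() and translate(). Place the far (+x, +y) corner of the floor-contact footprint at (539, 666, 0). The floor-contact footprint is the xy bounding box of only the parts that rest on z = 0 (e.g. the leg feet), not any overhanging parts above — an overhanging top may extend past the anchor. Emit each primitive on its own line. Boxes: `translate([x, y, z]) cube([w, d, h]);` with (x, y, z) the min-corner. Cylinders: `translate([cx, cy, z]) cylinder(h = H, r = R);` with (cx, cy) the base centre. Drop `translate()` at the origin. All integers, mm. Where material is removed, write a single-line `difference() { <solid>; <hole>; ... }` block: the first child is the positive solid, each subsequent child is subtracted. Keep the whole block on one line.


difference() { translate([384, 511, 0]) cylinder(h = 1348, r = 155); translate([384, 511, 0]) cylinder(h = 1348, r = 48); }


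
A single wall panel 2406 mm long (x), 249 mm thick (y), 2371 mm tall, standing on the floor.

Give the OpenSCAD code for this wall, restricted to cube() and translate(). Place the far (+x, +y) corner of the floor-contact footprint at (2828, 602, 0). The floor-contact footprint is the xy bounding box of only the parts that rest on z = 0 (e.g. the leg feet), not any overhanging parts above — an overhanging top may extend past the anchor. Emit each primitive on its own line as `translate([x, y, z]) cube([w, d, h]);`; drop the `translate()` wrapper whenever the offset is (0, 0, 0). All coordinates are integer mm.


translate([422, 353, 0]) cube([2406, 249, 2371]);


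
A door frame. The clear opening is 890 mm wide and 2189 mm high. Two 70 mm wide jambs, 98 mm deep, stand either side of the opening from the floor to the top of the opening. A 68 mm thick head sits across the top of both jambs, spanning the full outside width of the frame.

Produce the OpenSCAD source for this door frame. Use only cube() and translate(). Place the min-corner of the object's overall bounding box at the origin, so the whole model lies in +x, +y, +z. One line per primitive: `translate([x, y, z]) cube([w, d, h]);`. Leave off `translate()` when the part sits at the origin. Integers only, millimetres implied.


cube([70, 98, 2189]);
translate([960, 0, 0]) cube([70, 98, 2189]);
translate([0, 0, 2189]) cube([1030, 98, 68]);


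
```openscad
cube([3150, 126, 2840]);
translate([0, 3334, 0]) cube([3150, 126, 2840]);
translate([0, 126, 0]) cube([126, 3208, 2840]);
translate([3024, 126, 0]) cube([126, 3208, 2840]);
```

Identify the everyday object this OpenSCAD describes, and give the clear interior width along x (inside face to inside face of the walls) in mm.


A house (or room) frame. The interior width is 2898 mm.

Four 2840 mm walls enclosing a rectangle with no floor or roof — a room or house frame. Outside width is 3150 mm and wall thickness is 126 mm, so the interior width is 3150 − 2 × 126 = 2898 mm.


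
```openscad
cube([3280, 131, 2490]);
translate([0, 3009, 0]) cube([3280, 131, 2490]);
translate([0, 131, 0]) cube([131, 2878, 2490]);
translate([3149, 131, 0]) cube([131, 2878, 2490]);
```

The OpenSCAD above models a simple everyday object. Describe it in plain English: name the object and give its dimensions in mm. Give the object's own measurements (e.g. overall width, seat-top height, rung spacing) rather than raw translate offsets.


The wall frame of a small rectangular building: four walls, each 2490 mm tall and 131 mm thick, enclosing a footprint 3280 mm (x) by 3140 mm (y) outside-to-outside, with no floor or roof. The front and back walls (the −y and +y sides) span the full width; the two side walls fit between them.


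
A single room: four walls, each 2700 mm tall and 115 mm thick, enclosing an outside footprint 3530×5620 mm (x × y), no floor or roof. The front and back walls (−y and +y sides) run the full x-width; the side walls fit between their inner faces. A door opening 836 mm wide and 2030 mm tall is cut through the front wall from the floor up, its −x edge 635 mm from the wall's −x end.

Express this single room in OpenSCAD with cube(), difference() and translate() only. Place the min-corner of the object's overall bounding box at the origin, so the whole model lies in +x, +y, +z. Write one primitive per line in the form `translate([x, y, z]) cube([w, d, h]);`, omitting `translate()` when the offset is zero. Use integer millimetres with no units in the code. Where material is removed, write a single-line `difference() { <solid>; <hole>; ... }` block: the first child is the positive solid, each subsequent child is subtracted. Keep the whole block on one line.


difference() { cube([3530, 115, 2700]); translate([635, 0, 0]) cube([836, 115, 2030]); }
translate([0, 5505, 0]) cube([3530, 115, 2700]);
translate([0, 115, 0]) cube([115, 5390, 2700]);
translate([3415, 115, 0]) cube([115, 5390, 2700]);


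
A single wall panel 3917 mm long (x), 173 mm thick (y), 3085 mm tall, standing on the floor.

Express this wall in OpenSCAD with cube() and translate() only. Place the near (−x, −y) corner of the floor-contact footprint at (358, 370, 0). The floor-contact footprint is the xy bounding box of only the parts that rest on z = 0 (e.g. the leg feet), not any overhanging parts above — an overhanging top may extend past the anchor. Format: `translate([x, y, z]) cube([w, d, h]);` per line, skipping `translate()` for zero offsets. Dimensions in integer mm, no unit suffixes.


translate([358, 370, 0]) cube([3917, 173, 3085]);


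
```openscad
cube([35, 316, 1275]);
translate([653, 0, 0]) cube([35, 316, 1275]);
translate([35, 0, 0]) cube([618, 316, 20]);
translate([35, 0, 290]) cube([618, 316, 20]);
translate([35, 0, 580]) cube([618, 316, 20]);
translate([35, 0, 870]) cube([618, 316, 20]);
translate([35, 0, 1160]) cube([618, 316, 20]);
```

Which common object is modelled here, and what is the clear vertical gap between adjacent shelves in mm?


A bookshelf. The clear shelf gap is 270 mm.

Two tall side panels with 5 horizontal boards between them — a bookshelf. The first two shelf undersides are at z = 0 and z = 290; with shelf thickness 20, the clear gap is 290 − 0 − 20 = 270 mm.


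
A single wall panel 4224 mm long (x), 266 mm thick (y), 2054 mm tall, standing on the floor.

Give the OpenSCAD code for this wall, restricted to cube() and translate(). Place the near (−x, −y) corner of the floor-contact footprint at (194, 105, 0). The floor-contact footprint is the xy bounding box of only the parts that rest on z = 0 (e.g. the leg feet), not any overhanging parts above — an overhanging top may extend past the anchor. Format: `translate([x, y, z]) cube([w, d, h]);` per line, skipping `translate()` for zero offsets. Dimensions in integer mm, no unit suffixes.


translate([194, 105, 0]) cube([4224, 266, 2054]);


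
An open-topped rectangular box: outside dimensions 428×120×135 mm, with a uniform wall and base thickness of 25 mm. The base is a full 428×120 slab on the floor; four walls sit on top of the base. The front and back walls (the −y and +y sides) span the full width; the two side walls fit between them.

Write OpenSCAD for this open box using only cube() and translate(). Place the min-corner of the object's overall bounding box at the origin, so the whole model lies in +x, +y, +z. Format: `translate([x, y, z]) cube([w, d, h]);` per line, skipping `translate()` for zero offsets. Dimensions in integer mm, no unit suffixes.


cube([428, 120, 25]);
translate([0, 0, 25]) cube([428, 25, 110]);
translate([0, 95, 25]) cube([428, 25, 110]);
translate([0, 25, 25]) cube([25, 70, 110]);
translate([403, 25, 25]) cube([25, 70, 110]);


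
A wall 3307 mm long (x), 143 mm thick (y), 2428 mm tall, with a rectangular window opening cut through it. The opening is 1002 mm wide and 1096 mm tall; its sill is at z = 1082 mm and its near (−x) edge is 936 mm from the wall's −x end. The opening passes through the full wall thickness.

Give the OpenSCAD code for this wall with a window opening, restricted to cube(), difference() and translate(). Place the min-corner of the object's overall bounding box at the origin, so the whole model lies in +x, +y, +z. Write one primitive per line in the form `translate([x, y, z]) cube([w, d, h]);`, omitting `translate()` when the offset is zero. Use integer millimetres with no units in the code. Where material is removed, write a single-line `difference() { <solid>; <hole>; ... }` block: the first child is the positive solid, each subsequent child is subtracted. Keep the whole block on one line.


difference() { cube([3307, 143, 2428]); translate([936, 0, 1082]) cube([1002, 143, 1096]); }


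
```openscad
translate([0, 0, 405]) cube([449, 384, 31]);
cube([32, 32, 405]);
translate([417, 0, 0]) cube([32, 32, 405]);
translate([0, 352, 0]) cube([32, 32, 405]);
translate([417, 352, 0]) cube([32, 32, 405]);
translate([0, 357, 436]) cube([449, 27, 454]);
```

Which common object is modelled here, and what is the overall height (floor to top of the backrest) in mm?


A chair. The overall height is 890 mm.

A slab on four corner posts with a tall panel at the back — a chair. The seat slab sits at z = 405 with thickness 31, and the 454 mm backrest starts at the seat top, so the overall height is 405 + 31 + 454 = 890 mm.


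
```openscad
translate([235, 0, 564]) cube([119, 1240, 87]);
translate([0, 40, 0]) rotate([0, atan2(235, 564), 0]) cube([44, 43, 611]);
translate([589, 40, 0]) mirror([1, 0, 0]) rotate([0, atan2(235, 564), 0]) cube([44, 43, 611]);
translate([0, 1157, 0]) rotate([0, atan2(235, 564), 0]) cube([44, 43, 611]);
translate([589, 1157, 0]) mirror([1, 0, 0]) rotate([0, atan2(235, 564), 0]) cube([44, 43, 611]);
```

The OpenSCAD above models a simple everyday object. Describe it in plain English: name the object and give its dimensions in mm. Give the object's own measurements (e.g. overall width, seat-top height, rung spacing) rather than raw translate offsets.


A sawhorse. A 119×1240×87 mm beam (x, y, z) sits on two A-frame leg pairs. Each pair is two raked legs of 44×43 mm section (43 mm along y) splaying symmetrically in x. Each leg rises 564 mm vertically over 235 mm of horizontal reach and is 611 mm long along its own axis. Every leg's outer bottom edge rests on the floor and its outer top edge meets a bottom edge of the beam — the left legs (tilting toward +x) meet the beam's −x bottom edge, the right legs (their mirror images, tilting toward −x) meet its +x bottom edge — so the leg tops tuck under the beam, the beam's underside is 564 mm above the floor, and the feet are 589 mm apart outside-to-outside with the beam centred between them. The two leg pairs are set in 40 mm from either end of the beam.


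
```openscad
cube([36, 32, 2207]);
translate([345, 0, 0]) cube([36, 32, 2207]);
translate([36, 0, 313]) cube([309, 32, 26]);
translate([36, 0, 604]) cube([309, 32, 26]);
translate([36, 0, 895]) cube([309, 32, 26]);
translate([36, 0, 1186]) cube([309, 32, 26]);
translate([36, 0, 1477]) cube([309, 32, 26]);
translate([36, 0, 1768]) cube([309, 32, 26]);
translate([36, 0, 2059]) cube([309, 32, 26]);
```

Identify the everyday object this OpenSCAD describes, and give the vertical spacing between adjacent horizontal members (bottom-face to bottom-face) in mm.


A ladder. The rung spacing is 291 mm.

Two tall 36×32 posts with 7 short bars between them — a ladder. Adjacent rungs sit at z = 313 and z = 604, so the spacing is 604 − 313 = 291 mm.


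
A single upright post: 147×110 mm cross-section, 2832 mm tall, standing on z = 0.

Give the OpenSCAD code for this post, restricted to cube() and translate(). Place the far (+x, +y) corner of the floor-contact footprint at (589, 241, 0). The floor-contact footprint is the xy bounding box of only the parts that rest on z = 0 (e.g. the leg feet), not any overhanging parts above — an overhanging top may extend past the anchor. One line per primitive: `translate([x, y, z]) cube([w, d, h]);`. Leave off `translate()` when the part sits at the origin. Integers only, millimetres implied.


translate([442, 131, 0]) cube([147, 110, 2832]);


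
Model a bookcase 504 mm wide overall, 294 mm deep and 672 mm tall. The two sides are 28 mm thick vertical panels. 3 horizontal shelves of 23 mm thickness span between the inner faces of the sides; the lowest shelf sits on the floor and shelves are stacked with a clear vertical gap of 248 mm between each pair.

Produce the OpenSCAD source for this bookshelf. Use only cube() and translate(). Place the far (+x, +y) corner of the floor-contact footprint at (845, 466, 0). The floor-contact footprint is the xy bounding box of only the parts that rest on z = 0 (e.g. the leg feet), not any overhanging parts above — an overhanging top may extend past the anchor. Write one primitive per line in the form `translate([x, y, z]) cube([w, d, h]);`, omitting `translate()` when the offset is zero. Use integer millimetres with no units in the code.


translate([341, 172, 0]) cube([28, 294, 672]);
translate([817, 172, 0]) cube([28, 294, 672]);
translate([369, 172, 0]) cube([448, 294, 23]);
translate([369, 172, 271]) cube([448, 294, 23]);
translate([369, 172, 542]) cube([448, 294, 23]);


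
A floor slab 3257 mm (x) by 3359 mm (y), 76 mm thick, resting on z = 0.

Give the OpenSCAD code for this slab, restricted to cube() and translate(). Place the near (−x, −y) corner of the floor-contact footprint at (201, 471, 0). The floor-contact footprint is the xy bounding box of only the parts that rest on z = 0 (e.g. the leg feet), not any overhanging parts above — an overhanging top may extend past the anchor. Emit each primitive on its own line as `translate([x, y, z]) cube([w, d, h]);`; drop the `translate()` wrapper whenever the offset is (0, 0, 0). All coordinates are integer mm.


translate([201, 471, 0]) cube([3257, 3359, 76]);


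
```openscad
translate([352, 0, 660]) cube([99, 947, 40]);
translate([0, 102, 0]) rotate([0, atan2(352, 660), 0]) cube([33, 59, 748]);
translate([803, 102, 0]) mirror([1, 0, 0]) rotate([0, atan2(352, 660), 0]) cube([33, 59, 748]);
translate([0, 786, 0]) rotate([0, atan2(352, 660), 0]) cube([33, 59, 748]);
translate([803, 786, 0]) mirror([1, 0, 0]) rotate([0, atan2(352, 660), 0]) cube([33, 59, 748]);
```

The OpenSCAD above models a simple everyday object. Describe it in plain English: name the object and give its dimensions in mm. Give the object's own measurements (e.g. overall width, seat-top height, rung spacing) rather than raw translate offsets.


A sawhorse. A 99×947×40 mm beam (x, y, z) sits on two A-frame leg pairs. Each pair is two raked legs of 33×59 mm section (59 mm along y) splaying symmetrically in x. Each leg rises 660 mm vertically over 352 mm of horizontal reach and is 748 mm long along its own axis. Every leg's outer bottom edge rests on the floor and its outer top edge meets a bottom edge of the beam — the left legs (tilting toward +x) meet the beam's −x bottom edge, the right legs (their mirror images, tilting toward −x) meet its +x bottom edge — so the leg tops tuck under the beam, the beam's underside is 660 mm above the floor, and the feet are 803 mm apart outside-to-outside with the beam centred between them. The two leg pairs are set in 102 mm from either end of the beam.


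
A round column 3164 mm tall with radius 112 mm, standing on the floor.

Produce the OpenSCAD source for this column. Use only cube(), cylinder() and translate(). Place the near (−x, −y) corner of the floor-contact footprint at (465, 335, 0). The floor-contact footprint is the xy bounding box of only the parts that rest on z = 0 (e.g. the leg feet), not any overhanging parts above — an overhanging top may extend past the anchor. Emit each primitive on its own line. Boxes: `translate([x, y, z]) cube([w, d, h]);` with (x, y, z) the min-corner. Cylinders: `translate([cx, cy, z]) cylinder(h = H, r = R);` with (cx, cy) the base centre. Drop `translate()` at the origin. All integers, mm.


translate([577, 447, 0]) cylinder(h = 3164, r = 112);


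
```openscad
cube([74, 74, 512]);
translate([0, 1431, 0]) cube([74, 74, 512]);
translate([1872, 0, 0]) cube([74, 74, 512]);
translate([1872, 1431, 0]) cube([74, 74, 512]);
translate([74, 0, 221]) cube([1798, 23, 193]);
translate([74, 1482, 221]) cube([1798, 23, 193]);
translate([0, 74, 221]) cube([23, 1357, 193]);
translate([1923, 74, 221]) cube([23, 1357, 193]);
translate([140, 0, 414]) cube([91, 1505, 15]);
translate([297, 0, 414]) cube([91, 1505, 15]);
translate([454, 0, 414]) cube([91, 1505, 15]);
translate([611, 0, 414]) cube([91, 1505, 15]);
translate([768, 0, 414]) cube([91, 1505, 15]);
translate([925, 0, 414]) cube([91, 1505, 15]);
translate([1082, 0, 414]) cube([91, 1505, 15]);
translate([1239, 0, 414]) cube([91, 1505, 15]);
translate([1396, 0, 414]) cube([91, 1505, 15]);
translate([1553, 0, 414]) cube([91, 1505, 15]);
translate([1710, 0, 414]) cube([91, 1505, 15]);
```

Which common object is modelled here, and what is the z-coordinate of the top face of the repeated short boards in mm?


A bed frame. The slat-top height is 429 mm.

Four posts, four rails, and a row of slats — a bed frame. Slats sit on the rails at z = 221 + 193 = 414; with slat thickness 15, the top is 429 mm.


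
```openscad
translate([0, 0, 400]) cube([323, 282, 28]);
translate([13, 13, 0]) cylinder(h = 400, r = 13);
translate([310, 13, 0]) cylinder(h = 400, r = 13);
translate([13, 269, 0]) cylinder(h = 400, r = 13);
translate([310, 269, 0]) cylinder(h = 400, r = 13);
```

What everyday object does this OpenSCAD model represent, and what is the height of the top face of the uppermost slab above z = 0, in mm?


A stool. The seat height is 428 mm.

A 323×282×28 slab at z = 400 on four corner cylinders — a stool. The seat top is 400 + 28 = 428 mm.


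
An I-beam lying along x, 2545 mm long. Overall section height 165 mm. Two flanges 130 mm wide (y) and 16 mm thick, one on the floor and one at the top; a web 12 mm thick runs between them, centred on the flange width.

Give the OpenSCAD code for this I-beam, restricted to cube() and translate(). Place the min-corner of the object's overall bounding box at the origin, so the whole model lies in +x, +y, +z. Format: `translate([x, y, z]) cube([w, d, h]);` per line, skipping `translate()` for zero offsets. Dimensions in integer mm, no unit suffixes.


cube([2545, 130, 16]);
translate([0, 59, 16]) cube([2545, 12, 133]);
translate([0, 0, 149]) cube([2545, 130, 16]);


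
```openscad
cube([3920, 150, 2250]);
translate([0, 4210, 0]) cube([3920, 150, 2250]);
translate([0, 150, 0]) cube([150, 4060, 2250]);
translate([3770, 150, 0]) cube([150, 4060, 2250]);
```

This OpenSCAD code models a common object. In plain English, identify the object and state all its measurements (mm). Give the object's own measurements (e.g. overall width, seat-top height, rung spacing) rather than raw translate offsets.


The wall frame of a small rectangular building: four walls, each 2250 mm tall and 150 mm thick, enclosing a footprint 3920 mm (x) by 4360 mm (y) outside-to-outside, with no floor or roof. The front and back walls (the −y and +y sides) span the full width; the two side walls fit between them.


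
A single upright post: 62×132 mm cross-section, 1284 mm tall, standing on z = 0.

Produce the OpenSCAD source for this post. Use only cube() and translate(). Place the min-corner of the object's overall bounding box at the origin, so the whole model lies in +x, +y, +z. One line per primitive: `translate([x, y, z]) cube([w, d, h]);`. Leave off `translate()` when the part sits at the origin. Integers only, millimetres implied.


cube([62, 132, 1284]);


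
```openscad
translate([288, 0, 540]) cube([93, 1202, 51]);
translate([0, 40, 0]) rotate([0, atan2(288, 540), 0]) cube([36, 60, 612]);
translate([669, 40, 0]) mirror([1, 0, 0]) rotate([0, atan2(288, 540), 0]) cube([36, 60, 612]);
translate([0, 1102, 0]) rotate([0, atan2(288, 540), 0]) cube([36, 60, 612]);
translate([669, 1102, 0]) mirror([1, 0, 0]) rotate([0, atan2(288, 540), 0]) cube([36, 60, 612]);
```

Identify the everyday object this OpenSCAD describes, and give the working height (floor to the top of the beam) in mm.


A sawhorse. The overall height is 591 mm.

A beam across two mirrored pairs of raked legs — a sawhorse. The beam's underside is at z = 540 (matching the legs' vertical rise in atan2(288, 540)) and the beam is 51 mm tall, so its top is at 540 + 51 = 591 mm. The raked legs top out at the beam's underside, so that is the highest point.


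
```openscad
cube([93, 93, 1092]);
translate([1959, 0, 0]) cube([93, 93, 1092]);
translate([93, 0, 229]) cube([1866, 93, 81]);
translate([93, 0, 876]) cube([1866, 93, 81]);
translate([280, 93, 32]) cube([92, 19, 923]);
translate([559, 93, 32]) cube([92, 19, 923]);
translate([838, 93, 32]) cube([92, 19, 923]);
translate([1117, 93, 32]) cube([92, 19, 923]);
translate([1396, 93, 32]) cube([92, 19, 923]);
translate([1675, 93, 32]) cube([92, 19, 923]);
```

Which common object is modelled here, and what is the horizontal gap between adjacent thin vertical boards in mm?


A fence section. The picket gap is 187 mm.

Two posts, two rails, 6 pickets — a fence section. Span 1866 mm holds 6 pickets of 92 mm with 7 equal gaps: ⌊(1866 − 6·92) / 7⌋ = 187 mm.


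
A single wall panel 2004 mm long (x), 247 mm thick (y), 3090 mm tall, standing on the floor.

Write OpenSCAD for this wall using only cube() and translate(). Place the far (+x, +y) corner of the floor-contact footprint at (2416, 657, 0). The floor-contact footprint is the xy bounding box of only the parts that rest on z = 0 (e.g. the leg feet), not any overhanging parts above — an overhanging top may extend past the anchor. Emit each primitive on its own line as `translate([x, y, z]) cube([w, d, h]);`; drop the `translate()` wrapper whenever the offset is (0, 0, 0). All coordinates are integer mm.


translate([412, 410, 0]) cube([2004, 247, 3090]);


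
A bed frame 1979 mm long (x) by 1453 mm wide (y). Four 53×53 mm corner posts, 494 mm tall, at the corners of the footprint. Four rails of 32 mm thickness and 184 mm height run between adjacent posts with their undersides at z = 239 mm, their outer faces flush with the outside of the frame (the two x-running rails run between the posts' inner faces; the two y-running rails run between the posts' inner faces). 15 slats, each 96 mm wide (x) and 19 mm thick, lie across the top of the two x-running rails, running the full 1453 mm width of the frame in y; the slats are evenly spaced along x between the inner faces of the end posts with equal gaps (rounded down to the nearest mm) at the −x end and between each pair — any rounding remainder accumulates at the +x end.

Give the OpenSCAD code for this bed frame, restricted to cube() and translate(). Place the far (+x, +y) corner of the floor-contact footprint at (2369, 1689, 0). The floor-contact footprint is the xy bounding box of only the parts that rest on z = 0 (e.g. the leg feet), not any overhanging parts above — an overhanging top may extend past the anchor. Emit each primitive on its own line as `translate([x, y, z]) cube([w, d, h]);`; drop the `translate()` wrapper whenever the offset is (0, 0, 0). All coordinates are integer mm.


translate([390, 236, 0]) cube([53, 53, 494]);
translate([390, 1636, 0]) cube([53, 53, 494]);
translate([2316, 236, 0]) cube([53, 53, 494]);
translate([2316, 1636, 0]) cube([53, 53, 494]);
translate([443, 236, 239]) cube([1873, 32, 184]);
translate([443, 1657, 239]) cube([1873, 32, 184]);
translate([390, 289, 239]) cube([32, 1347, 184]);
translate([2337, 289, 239]) cube([32, 1347, 184]);
translate([470, 236, 423]) cube([96, 1453, 19]);
translate([593, 236, 423]) cube([96, 1453, 19]);
translate([716, 236, 423]) cube([96, 1453, 19]);
translate([839, 236, 423]) cube([96, 1453, 19]);
translate([962, 236, 423]) cube([96, 1453, 19]);
translate([1085, 236, 423]) cube([96, 1453, 19]);
translate([1208, 236, 423]) cube([96, 1453, 19]);
translate([1331, 236, 423]) cube([96, 1453, 19]);
translate([1454, 236, 423]) cube([96, 1453, 19]);
translate([1577, 236, 423]) cube([96, 1453, 19]);
translate([1700, 236, 423]) cube([96, 1453, 19]);
translate([1823, 236, 423]) cube([96, 1453, 19]);
translate([1946, 236, 423]) cube([96, 1453, 19]);
translate([2069, 236, 423]) cube([96, 1453, 19]);
translate([2192, 236, 423]) cube([96, 1453, 19]);


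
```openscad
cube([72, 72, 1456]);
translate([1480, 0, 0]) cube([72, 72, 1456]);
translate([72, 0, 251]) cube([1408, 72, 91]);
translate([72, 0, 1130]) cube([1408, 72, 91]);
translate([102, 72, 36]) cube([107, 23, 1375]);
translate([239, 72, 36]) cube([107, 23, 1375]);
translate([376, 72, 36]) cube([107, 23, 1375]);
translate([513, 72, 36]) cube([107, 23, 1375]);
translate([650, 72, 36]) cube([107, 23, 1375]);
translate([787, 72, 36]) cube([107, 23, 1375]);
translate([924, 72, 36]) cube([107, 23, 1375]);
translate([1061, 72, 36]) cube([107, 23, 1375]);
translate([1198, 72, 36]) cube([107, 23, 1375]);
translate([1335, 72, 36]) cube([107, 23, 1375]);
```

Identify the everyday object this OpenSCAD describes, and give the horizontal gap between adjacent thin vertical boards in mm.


A fence section. The picket gap is 30 mm.

Two posts, two rails, 10 pickets — a fence section. Span 1408 mm holds 10 pickets of 107 mm with 11 equal gaps: ⌊(1408 − 10·107) / 11⌋ = 30 mm.


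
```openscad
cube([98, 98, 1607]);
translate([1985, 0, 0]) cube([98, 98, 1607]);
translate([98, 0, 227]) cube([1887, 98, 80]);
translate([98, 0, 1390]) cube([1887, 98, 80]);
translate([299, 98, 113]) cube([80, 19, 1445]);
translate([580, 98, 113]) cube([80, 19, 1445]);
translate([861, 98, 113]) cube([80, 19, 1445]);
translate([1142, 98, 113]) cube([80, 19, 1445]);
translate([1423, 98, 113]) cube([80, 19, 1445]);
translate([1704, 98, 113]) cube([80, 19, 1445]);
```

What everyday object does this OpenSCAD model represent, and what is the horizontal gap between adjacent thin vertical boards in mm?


A fence section. The picket gap is 201 mm.

Two posts, two rails, 6 pickets — a fence section. Span 1887 mm holds 6 pickets of 80 mm with 7 equal gaps: ⌊(1887 − 6·80) / 7⌋ = 201 mm.


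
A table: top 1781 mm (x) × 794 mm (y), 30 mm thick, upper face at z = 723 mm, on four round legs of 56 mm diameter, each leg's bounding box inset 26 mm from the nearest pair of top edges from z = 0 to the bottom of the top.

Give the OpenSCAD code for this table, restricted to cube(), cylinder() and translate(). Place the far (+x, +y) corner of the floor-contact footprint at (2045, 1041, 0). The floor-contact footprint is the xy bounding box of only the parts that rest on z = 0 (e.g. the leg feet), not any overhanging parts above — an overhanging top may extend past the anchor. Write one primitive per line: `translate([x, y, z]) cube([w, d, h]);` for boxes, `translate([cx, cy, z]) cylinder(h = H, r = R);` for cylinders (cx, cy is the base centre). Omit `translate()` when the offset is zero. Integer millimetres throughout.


translate([290, 273, 693]) cube([1781, 794, 30]);
translate([344, 327, 0]) cylinder(h = 693, r = 28);
translate([2017, 327, 0]) cylinder(h = 693, r = 28);
translate([344, 1013, 0]) cylinder(h = 693, r = 28);
translate([2017, 1013, 0]) cylinder(h = 693, r = 28);


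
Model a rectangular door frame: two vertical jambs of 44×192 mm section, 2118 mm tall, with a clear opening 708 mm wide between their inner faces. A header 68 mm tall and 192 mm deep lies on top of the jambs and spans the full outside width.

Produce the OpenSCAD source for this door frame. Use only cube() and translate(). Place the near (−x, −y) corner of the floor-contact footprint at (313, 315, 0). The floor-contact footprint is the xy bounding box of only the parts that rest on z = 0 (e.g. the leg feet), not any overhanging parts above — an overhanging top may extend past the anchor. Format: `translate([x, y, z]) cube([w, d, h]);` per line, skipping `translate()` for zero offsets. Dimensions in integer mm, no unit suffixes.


translate([313, 315, 0]) cube([44, 192, 2118]);
translate([1065, 315, 0]) cube([44, 192, 2118]);
translate([313, 315, 2118]) cube([796, 192, 68]);


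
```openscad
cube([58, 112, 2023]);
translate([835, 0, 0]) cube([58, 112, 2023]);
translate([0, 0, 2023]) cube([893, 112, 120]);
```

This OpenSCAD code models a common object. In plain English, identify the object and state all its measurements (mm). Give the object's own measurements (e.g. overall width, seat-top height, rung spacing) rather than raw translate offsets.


A door frame. The clear opening is 777 mm wide and 2023 mm high. Two 58 mm wide jambs, 112 mm deep, stand either side of the opening from the floor to the top of the opening. A 120 mm thick head sits across the top of both jambs, spanning the full outside width of the frame.


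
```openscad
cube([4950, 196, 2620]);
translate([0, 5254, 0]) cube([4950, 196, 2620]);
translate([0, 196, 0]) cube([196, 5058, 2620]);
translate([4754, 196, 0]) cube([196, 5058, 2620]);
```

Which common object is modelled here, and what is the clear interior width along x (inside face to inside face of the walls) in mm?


A house (or room) frame. The interior width is 4558 mm.

Four 2620 mm walls enclosing a rectangle with no floor or roof — a room or house frame. Outside width is 4950 mm and wall thickness is 196 mm, so the interior width is 4950 − 2 × 196 = 4558 mm.


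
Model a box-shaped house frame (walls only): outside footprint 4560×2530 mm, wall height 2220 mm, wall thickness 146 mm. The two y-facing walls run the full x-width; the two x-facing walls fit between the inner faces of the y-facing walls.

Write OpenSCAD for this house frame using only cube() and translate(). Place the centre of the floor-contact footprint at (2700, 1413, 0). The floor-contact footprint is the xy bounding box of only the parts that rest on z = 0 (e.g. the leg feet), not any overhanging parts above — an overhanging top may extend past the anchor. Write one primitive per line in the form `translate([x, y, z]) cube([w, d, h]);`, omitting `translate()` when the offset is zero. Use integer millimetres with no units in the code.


translate([420, 148, 0]) cube([4560, 146, 2220]);
translate([420, 2532, 0]) cube([4560, 146, 2220]);
translate([420, 294, 0]) cube([146, 2238, 2220]);
translate([4834, 294, 0]) cube([146, 2238, 2220]);


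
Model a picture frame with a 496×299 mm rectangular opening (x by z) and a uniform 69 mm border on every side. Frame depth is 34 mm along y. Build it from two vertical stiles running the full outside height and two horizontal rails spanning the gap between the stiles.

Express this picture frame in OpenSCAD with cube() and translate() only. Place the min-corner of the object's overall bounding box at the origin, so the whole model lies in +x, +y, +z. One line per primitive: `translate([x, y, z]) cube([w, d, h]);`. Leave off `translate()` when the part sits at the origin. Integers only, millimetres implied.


cube([69, 34, 437]);
translate([565, 0, 0]) cube([69, 34, 437]);
translate([69, 0, 0]) cube([496, 34, 69]);
translate([69, 0, 368]) cube([496, 34, 69]);


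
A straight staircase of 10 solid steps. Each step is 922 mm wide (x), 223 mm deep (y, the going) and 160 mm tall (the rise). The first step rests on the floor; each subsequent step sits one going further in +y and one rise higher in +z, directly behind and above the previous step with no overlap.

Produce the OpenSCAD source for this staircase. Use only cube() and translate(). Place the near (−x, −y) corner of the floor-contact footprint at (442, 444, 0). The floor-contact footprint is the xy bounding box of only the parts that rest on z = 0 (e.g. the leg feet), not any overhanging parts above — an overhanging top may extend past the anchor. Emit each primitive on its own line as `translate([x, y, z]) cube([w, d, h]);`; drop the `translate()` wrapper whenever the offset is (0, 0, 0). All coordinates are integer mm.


translate([442, 444, 0]) cube([922, 223, 160]);
translate([442, 667, 160]) cube([922, 223, 160]);
translate([442, 890, 320]) cube([922, 223, 160]);
translate([442, 1113, 480]) cube([922, 223, 160]);
translate([442, 1336, 640]) cube([922, 223, 160]);
translate([442, 1559, 800]) cube([922, 223, 160]);
translate([442, 1782, 960]) cube([922, 223, 160]);
translate([442, 2005, 1120]) cube([922, 223, 160]);
translate([442, 2228, 1280]) cube([922, 223, 160]);
translate([442, 2451, 1440]) cube([922, 223, 160]);


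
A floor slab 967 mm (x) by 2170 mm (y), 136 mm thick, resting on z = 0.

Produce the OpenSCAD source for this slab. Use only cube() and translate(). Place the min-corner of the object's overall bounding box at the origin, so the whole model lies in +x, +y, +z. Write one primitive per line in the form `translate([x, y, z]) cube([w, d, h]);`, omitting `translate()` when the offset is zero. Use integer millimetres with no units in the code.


cube([967, 2170, 136]);


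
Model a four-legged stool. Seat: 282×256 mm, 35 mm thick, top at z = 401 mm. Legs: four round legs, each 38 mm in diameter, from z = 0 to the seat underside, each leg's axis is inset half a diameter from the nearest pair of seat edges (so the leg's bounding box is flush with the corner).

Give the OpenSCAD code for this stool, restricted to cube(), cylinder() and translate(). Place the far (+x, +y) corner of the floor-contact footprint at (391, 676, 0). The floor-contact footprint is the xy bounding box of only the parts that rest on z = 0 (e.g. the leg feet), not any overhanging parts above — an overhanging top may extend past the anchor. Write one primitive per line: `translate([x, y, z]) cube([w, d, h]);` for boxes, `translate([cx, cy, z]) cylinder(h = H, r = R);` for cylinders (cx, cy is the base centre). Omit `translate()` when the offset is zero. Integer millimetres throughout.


translate([109, 420, 366]) cube([282, 256, 35]);
translate([128, 439, 0]) cylinder(h = 366, r = 19);
translate([372, 439, 0]) cylinder(h = 366, r = 19);
translate([128, 657, 0]) cylinder(h = 366, r = 19);
translate([372, 657, 0]) cylinder(h = 366, r = 19);
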